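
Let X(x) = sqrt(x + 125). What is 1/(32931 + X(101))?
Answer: 32931/1084450535 - sqrt(226)/1084450535 ≈ 3.0353e-5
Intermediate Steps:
X(x) = sqrt(125 + x)
1/(32931 + X(101)) = 1/(32931 + sqrt(125 + 101)) = 1/(32931 + sqrt(226))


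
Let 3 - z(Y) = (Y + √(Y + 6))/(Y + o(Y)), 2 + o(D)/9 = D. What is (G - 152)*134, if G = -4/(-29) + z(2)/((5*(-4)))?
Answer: -2952623/145 + 67*√2/10 ≈ -20353.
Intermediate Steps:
o(D) = -18 + 9*D
z(Y) = 3 - (Y + √(6 + Y))/(-18 + 10*Y) (z(Y) = 3 - (Y + √(Y + 6))/(Y + (-18 + 9*Y)) = 3 - (Y + √(6 + Y))/(-18 + 10*Y))
G = 11/290 + √2/20 (G = -4/(-29) + ((-54 - √(6 + 2) + 29*2)/(2*(-9 + 5*2)))/((5*(-4))) = -4*(-1/29) + ((-54 - √8 + 58)/(2*(-9 + 10)))/(-20) = 4/29 + ((½)*(-54 - 2*√2 + 58)/1)*(-1/20) = 4/29 + ((½)*1*(-54 - 2*√2 + 58))*(-1/20) = 4/29 + ((½)*1*(4 - 2*√2))*(-1/20) = 4/29 + (2 - √2)*(-1/20) = 4/29 + (-⅒ + √2/20) = 11/290 + √2/20 ≈ 0.10864)
(G - 152)*134 = ((11/290 + √2/20) - 152)*134 = (-44069/290 + √2/20)*134 = -2952623/145 + 67*√2/10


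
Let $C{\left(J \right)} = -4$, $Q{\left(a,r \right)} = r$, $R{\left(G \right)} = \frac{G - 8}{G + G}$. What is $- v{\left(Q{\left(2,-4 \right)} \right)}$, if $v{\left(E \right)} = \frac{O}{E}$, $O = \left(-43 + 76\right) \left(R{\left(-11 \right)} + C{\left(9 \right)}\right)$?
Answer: $- \frac{207}{8} \approx -25.875$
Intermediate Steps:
$R{\left(G \right)} = \frac{-8 + G}{2 G}$
$O = - \frac{207}{2}$ ($O = \left(-43 + 76\right) \left(\frac{-8 - 11}{2 \left(-11\right)} - 4\right) = 33 \left(\frac{1}{2} \left(- \frac{1}{11}\right) \left(-19\right) - 4\right) = 33 \left(\frac{19}{22} - 4\right) = 33 \left(- \frac{69}{22}\right) = - \frac{207}{2} \approx -103.5$)
$v{\left(E \right)} = - \frac{207}{2 E}$
$- v{\left(Q{\left(2,-4 \right)} \right)} = - \frac{-207}{2 \left(-4\right)} = - \frac{\left(-207\right) \left(-1\right)}{2 \cdot 4} = \left(-1\right) \frac{207}{8} = - \frac{207}{8}$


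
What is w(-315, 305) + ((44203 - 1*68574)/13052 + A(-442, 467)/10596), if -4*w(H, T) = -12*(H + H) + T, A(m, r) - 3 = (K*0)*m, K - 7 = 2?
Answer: -22682382415/11524916 ≈ -1968.1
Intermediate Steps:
K = 9 (K = 7 + 2 = 9)
A(m, r) = 3 (A(m, r) = 3 + (9*0)*m = 3 + 0*m = 3 + 0 = 3)
w(H, T) = 6*H - T/4 (w(H, T) = -(-12*(H + H) + T)/4 = -(-24*H + T)/4 = -(T - 24*H)/4 = 6*H - T/4)
w(-315, 305) + ((44203 - 1*68574)/13052 + A(-442, 467)/10596) = (6*(-315) - ¼*305) + ((44203 - 1*68574)/13052 + 3/10596) = (-1890 - 305/4) + ((44203 - 68574)*(1/13052) + 3*(1/10596)) = -7865/4 + (-24371*1/13052 + 1/3532) = -7865/4 + (-24371/13052 + 1/3532) = -7865/4 - 10758165/5762458 = -22682382415/11524916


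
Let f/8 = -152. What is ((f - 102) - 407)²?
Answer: 2975625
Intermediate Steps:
f = -1216 (f = 8*(-152) = -1216)
((f - 102) - 407)² = ((-1216 - 102) - 407)² = (-1318 - 407)² = (-1725)² = 2975625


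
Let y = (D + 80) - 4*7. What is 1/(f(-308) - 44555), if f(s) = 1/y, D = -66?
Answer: -14/623771 ≈ -2.2444e-5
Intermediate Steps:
y = -14 (y = (-66 + 80) - 4*7 = 14 - 28 = -14)
f(s) = -1/14 (f(s) = 1/(-14) = -1/14)
1/(f(-308) - 44555) = 1/(-1/14 - 44555) = 1/(-623771/14) = -14/623771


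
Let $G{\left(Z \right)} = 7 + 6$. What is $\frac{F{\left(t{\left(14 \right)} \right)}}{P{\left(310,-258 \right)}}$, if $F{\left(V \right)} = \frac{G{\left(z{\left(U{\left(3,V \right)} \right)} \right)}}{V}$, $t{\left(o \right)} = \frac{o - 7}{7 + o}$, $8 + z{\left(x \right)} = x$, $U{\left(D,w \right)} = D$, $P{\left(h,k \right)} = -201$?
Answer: $- \frac{13}{67} \approx -0.19403$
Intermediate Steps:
$z{\left(x \right)} = -8 + x$
$G{\left(Z \right)} = 13$
$t{\left(o \right)} = \frac{-7 + o}{7 + o}$
$F{\left(V \right)} = \frac{13}{V}$
$\frac{F{\left(t{\left(14 \right)} \right)}}{P{\left(310,-258 \right)}} = \frac{13 \frac{1}{\frac{1}{7 + 14} \left(-7 + 14\right)}}{-201} = \frac{13}{\frac{1}{21} \cdot 7} \left(- \frac{1}{201}\right) = 13 \frac{1}{\frac{1}{3}} \left(- \frac{1}{201}\right) = 13 \cdot 3 \left(- \frac{1}{201}\right) = 39 \left(- \frac{1}{201}\right) = - \frac{13}{67}$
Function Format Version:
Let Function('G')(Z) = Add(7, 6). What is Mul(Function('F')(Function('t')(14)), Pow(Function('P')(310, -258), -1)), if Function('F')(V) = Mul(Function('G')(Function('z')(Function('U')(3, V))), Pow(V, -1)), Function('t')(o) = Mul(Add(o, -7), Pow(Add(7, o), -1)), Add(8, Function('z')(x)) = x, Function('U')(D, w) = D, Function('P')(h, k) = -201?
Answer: Rational(-13, 67) ≈ -0.19403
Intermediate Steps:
Function('z')(x) = Add(-8, x)
Function('G')(Z) = 13
Function('t')(o) = Mul(Pow(Add(7, o), -1), Add(-7, o)) (Function('t')(o) = Mul(Add(-7, o), Pow(Add(7, o), -1)) = Mul(Pow(Add(7, o), -1), Add(-7, o)))
Function('F')(V) = Mul(13, Pow(V, -1))
Mul(Function('F')(Function('t')(14)), Pow(Function('P')(310, -258), -1)) = Mul(Mul(13, Pow(Mul(Pow(Add(7, 14), -1), Add(-7, 14)), -1)), Pow(-201, -1)) = Mul(Mul(13, Pow(Mul(Pow(21, -1), 7), -1)), Rational(-1, 201)) = Mul(Mul(13, Pow(Mul(Rational(1, 21), 7), -1)), Rational(-1, 201)) = Mul(Mul(13, Pow(Rational(1, 3), -1)), Rational(-1, 201)) = Mul(Mul(13, 3), Rational(-1, 201)) = Mul(39, Rational(-1, 201)) = Rational(-13, 67)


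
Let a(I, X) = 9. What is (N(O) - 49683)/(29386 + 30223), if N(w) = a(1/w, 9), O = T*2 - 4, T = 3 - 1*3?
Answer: -49674/59609 ≈ -0.83333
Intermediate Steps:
T = 0 (T = 3 - 3 = 0)
O = -4 (O = 0*2 - 4 = 0 - 4 = -4)
N(w) = 9
(N(O) - 49683)/(29386 + 30223) = (9 - 49683)/(29386 + 30223) = -49674/59609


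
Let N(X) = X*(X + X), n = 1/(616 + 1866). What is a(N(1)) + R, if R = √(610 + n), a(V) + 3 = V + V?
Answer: 1 + √3757800122/2482 ≈ 25.698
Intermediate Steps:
n = 1/2482 ≈ 0.00040290
N(X) = 2*X² (N(X) = X*(2*X) = 2*X²)
a(V) = -3 + 2*V (a(V) = -3 + (V + V) = -3 + 2*V)
R = √3757800122/2482 (R = √(610 + 1/2482) = √(1514021/2482) = √3757800122/2482 ≈ 24.698)
a(N(1)) + R = (-3 + 2*(2*1²)) + √3757800122/2482 = (-3 + 2*(2*1)) + √3757800122/2482 = (-3 + 2*2) + √3757800122/2482 = (-3 + 4) + √3757800122/2482 = 1 + √3757800122/2482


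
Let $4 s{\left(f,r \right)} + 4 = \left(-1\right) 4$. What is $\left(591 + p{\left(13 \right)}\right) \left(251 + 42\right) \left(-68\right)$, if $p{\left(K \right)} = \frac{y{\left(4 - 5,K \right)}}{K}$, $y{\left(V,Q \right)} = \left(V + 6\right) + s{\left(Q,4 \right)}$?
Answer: $- \frac{153135864}{13} \approx -1.178 \cdot 10^{7}$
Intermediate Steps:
$s{\left(f,r \right)} = -2$ ($s{\left(f,r \right)} = -1 + \frac{\left(-1\right) 4}{4} = -1 + \frac{1}{4} \left(-4\right) = -1 - 1 = -2$)
$y{\left(V,Q \right)} = 4 + V$ ($y{\left(V,Q \right)} = \left(V + 6\right) - 2 = \left(6 + V\right) - 2 = 4 + V$)
$p{\left(K \right)} = \frac{3}{K}$ ($p{\left(K \right)} = \frac{4 + \left(4 - 5\right)}{K} = \frac{4 - 1}{K} = \frac{3}{K}$)
$\left(591 + p{\left(13 \right)}\right) \left(251 + 42\right) \left(-68\right) = \left(591 + \frac{3}{13}\right) \left(251 + 42\right) \left(-68\right) = \left(591 + 3 \cdot \frac{1}{13}\right) 293 \left(-68\right) = \left(591 + \frac{3}{13}\right) 293 \left(-68\right) = \frac{7686}{13} \cdot 293 \left(-68\right) = \frac{2251998}{13} \left(-68\right) = - \frac{153135864}{13}$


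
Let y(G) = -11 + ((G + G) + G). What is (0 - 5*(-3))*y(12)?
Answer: 375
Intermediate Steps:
y(G) = -11 + 3*G (y(G) = -11 + (2*G + G) = -11 + 3*G)
(0 - 5*(-3))*y(12) = (0 - 5*(-3))*(-11 + 3*12) = (0 + 15)*(-11 + 36) = 15*25 = 375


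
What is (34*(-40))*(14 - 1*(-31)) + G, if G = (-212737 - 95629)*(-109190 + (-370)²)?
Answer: -8544883060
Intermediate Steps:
G = -8544821860 (G = -308366*(-109190 + 136900) = -308366*27710 = -8544821860)
(34*(-40))*(14 - 1*(-31)) + G = (34*(-40))*(14 - 1*(-31)) - 8544821860 = -1360*(14 + 31) - 8544821860 = -1360*45 - 8544821860 = -61200 - 8544821860 = -8544883060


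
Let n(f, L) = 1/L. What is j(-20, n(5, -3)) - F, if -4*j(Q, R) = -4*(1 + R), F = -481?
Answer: 1445/3 ≈ 481.67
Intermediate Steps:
j(Q, R) = 1 + R (j(Q, R) = -(-1)*(1 + R) = -(-4 - 4*R)/4 = 1 + R)
j(-20, n(5, -3)) - F = (1 + 1/(-3)) - 1*(-481) = (1 - 1/3) + 481 = 2/3 + 481 = 1445/3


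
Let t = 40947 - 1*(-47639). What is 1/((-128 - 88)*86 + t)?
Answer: 1/70010 ≈ 1.4284e-5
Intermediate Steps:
t = 88586 (t = 40947 + 47639 = 88586)
1/((-128 - 88)*86 + t) = 1/((-128 - 88)*86 + 88586) = 1/(-216*86 + 88586) = 1/(-18576 + 88586) = 1/70010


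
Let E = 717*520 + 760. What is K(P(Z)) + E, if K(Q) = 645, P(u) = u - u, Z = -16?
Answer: 374245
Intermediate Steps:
P(u) = 0
E = 373600 (E = 372840 + 760 = 373600)
K(P(Z)) + E = 645 + 373600 = 374245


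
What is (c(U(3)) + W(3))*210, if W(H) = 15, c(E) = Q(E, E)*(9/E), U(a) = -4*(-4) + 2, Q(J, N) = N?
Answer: 5040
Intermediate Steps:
U(a) = 18 (U(a) = 16 + 2 = 18)
c(E) = 9 (c(E) = E*(9/E) = 9)
(c(U(3)) + W(3))*210 = (9 + 15)*210 = 24*210 = 5040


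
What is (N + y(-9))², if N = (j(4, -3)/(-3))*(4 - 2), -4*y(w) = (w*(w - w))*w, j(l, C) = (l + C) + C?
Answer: 16/9 ≈ 1.7778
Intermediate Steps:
j(l, C) = l + 2*C (j(l, C) = (C + l) + C = l + 2*C)
y(w) = 0 (y(w) = -w*(w - w)*w/4 = -w*0*w/4 = -0*w = -¼*0 = 0)
N = 4/3 (N = ((4 + 2*(-3))/(-3))*(4 - 2) = ((4 - 6)*(-⅓))*2 = -2*(-⅓)*2 = (⅔)*2 = 4/3 ≈ 1.3333)
(N + y(-9))² = (4/3 + 0)² = (4/3)² = 16/9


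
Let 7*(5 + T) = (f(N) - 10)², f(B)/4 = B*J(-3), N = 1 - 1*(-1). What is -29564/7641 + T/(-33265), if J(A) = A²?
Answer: -6913229789/1779245055 ≈ -3.8855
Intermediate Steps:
N = 2 (N = 1 + 1 = 2)
f(B) = 36*B (f(B) = 4*(B*(-3)²) = 4*(B*9) = 4*(9*B) = 36*B)
T = 3809/7 (T = -5 + (36*2 - 10)²/7 = -5 + (72 - 10)²/7 = -5 + (⅐)*62² = -5 + (⅐)*3844 = -5 + 3844/7 = 3809/7 ≈ 544.14)
-29564/7641 + T/(-33265) = -29564/7641 + (3809/7)/(-33265) = -29564*1/7641 + (3809/7)*(-1/33265) = -29564/7641 - 3809/232855 = -6913229789/1779245055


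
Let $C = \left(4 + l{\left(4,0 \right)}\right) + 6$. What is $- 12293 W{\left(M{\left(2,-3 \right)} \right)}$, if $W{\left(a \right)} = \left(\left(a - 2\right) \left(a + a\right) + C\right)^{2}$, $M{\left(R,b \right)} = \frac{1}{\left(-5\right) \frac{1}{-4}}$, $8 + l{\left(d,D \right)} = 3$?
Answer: $- \frac{72885197}{625} \approx -1.1662 \cdot 10^{5}$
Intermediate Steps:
$l{\left(d,D \right)} = -5$ ($l{\left(d,D \right)} = -8 + 3 = -5$)
$C = 5$ ($C = \left(4 - 5\right) + 6 = -1 + 6 = 5$)
$M{\left(R,b \right)} = \frac{4}{5}$ ($M{\left(R,b \right)} = \frac{1}{\left(-5\right) \left(- \frac{1}{4}\right)} = \frac{1}{\frac{5}{4}} = \frac{4}{5}$)
$W{\left(a \right)} = \left(5 + 2 a \left(-2 + a\right)\right)^{2}$ ($W{\left(a \right)} = \left(\left(a - 2\right) \left(a + a\right) + 5\right)^{2} = \left(\left(-2 + a\right) 2 a + 5\right)^{2} = \left(2 a \left(-2 + a\right) + 5\right)^{2} = \left(5 + 2 a \left(-2 + a\right)\right)^{2}$)
$- 12293 W{\left(M{\left(2,-3 \right)} \right)} = - 12293 \left(5 - \frac{16}{5} + 2 \left(\frac{4}{5}\right)^{2}\right)^{2} = - 12293 \left(5 - \frac{16}{5} + 2 \cdot \frac{16}{25}\right)^{2} = - 12293 \left(5 - \frac{16}{5} + \frac{32}{25}\right)^{2} = - 12293 \left(\frac{77}{25}\right)^{2} = \left(-12293\right) \frac{5929}{625} = - \frac{72885197}{625}$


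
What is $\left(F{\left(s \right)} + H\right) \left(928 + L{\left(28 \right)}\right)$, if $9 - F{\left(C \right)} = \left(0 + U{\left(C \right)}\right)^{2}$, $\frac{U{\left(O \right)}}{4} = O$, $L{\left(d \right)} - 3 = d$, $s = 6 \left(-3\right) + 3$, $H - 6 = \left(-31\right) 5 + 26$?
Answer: $-3561726$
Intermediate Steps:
$H = -123$ ($H = 6 + \left(\left(-31\right) 5 + 26\right) = 6 + \left(-155 + 26\right) = 6 - 129 = -123$)
$s = -15$ ($s = -18 + 3 = -15$)
$L{\left(d \right)} = 3 + d$
$U{\left(O \right)} = 4 O$
$F{\left(C \right)} = 9 - 16 C^{2}$ ($F{\left(C \right)} = 9 - \left(0 + 4 C\right)^{2} = 9 - \left(4 C\right)^{2} = 9 - 16 C^{2}$)
$\left(F{\left(s \right)} + H\right) \left(928 + L{\left(28 \right)}\right) = \left(\left(9 - 16 \left(-15\right)^{2}\right) - 123\right) \left(928 + \left(3 + 28\right)\right) = \left(\left(9 - 3600\right) - 123\right) \left(928 + 31\right) = \left(\left(9 - 3600\right) - 123\right) 959 = \left(-3591 - 123\right) 959 = \left(-3714\right) 959 = -3561726$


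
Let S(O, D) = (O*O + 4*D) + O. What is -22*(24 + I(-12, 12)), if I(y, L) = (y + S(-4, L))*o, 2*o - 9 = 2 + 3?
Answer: -7920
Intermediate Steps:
S(O, D) = O + O² + 4*D (S(O, D) = (O² + 4*D) + O = O + O² + 4*D)
o = 7 (o = 9/2 + (2 + 3)/2 = 9/2 + (½)*5 = 9/2 + 5/2 = 7)
I(y, L) = 84 + 7*y + 28*L (I(y, L) = (y + (-4 + (-4)² + 4*L))*7 = (y + (-4 + 16 + 4*L))*7 = (y + (12 + 4*L))*7 = (12 + y + 4*L)*7 = 84 + 7*y + 28*L)
-22*(24 + I(-12, 12)) = -22*(24 + (84 + 7*(-12) + 28*12)) = -22*(24 + (84 - 84 + 336)) = -22*(24 + 336) = -22*360 = -7920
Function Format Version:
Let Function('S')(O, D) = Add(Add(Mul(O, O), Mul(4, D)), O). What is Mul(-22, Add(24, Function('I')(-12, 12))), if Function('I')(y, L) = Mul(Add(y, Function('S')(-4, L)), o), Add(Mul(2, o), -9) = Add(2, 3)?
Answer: -7920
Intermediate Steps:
Function('S')(O, D) = Add(O, Pow(O, 2), Mul(4, D)) (Function('S')(O, D) = Add(Add(Pow(O, 2), Mul(4, D)), O) = Add(O, Pow(O, 2), Mul(4, D)))
o = 7 (o = Add(Rational(9, 2), Mul(Rational(1, 2), Add(2, 3))) = Add(Rational(9, 2), Mul(Rational(1, 2), 5)) = Add(Rational(9, 2), Rational(5, 2)) = 7)
Function('I')(y, L) = Add(84, Mul(7, y), Mul(28, L)) (Function('I')(y, L) = Mul(Add(y, Add(-4, Pow(-4, 2), Mul(4, L))), 7) = Mul(Add(y, Add(-4, 16, Mul(4, L))), 7) = Mul(Add(y, Add(12, Mul(4, L))), 7) = Mul(Add(12, y, Mul(4, L)), 7) = Add(84, Mul(7, y), Mul(28, L)))
Mul(-22, Add(24, Function('I')(-12, 12))) = Mul(-22, Add(24, Add(84, Mul(7, -12), Mul(28, 12)))) = Mul(-22, Add(24, Add(84, -84, 336))) = Mul(-22, Add(24, 336)) = Mul(-22, 360) = -7920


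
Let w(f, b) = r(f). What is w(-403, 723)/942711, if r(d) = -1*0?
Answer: 0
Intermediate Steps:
r(d) = 0
w(f, b) = 0
w(-403, 723)/942711 = 0/942711 = 0*(1/942711) = 0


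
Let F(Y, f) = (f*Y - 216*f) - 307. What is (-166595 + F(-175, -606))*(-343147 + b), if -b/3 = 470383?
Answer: -122877909024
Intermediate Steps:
b = -1411149 (b = -3*470383 = -1411149)
F(Y, f) = -307 - 216*f + Y*f (F(Y, f) = (Y*f - 216*f) - 307 = (-216*f + Y*f) - 307 = -307 - 216*f + Y*f)
(-166595 + F(-175, -606))*(-343147 + b) = (-166595 + (-307 - 216*(-606) - 175*(-606)))*(-343147 - 1411149) = (-166595 + (-307 + 130896 + 106050))*(-1754296) = (-166595 + 236639)*(-1754296) = 70044*(-1754296) = -122877909024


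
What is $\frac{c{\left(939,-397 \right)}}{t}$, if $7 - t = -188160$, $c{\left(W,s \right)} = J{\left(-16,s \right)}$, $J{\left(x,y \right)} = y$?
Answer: $- \frac{397}{188167} \approx -0.0021098$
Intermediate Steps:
$c{\left(W,s \right)} = s$
$t = 188167$ ($t = 7 - -188160 = 7 + 188160 = 188167$)
$\frac{c{\left(939,-397 \right)}}{t} = - \frac{397}{188167}$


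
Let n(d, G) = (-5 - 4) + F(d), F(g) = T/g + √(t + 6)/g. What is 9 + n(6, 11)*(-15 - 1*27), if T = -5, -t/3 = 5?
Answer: 422 - 21*I ≈ 422.0 - 21.0*I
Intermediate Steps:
t = -15 (t = -3*5 = -15)
F(g) = -5/g + 3*I/g (F(g) = -5/g + √(-15 + 6)/g = -5/g + √(-9)/g = -5/g + (3*I)/g = -5/g + 3*I/g)
n(d, G) = -9 + (-5 + 3*I)/d (n(d, G) = (-5 - 4) + (-5 + 3*I)/d = -9 + (-5 + 3*I)/d)
9 + n(6, 11)*(-15 - 1*27) = 9 + ((-5 - 9*6 + 3*I)/6)*(-15 - 1*27) = 9 + ((-5 - 54 + 3*I)/6)*(-15 - 27) = 9 + ((-59 + 3*I)/6)*(-42) = 9 + (-59/6 + I/2)*(-42) = 9 + (413 - 21*I) = 422 - 21*I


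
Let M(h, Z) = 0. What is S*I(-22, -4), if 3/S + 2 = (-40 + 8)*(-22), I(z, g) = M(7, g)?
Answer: 0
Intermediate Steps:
I(z, g) = 0
S = 1/234 (S = 3/(-2 + (-40 + 8)*(-22)) = 3/(-2 - 32*(-22)) = 3/(-2 + 704) = 3/702 = 3*(1/702) = 1/234 ≈ 0.0042735)
S*I(-22, -4) = (1/234)*0 = 0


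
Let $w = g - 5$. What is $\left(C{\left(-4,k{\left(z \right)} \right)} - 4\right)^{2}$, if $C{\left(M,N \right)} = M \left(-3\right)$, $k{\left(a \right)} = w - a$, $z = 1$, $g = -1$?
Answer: $64$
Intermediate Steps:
$w = -6$ ($w = -1 - 5 = -6$)
$k{\left(a \right)} = -6 - a$
$C{\left(M,N \right)} = - 3 M$
$\left(C{\left(-4,k{\left(z \right)} \right)} - 4\right)^{2} = \left(\left(-3\right) \left(-4\right) - 4\right)^{2} = \left(12 - 4\right)^{2} = 8^{2} = 64$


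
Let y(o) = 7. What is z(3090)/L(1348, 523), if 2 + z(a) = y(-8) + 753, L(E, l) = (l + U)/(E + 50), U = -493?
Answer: 176614/5 ≈ 35323.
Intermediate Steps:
L(E, l) = (-493 + l)/(50 + E) (L(E, l) = (l - 493)/(E + 50) = (-493 + l)/(50 + E))
z(a) = 758 (z(a) = -2 + (7 + 753) = -2 + 760 = 758)
z(3090)/L(1348, 523) = 758/(((-493 + 523)/(50 + 1348))) = 758/((30/1398)) = 758/(((1/1398)*30)) = 758/(5/233) = 758*(233/5) = 176614/5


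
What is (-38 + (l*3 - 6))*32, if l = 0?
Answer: -1408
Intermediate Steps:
(-38 + (l*3 - 6))*32 = (-38 + (0*3 - 6))*32 = (-38 + (0 - 6))*32 = (-38 - 6)*32 = -44*32 = -1408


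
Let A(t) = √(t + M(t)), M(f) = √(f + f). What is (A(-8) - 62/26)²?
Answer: (31 - 26*√(-2 + I))²/169 ≈ -5.5907 - 9.8818*I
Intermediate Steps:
M(f) = √2*√f (M(f) = √(2*f) = √2*√f)
A(t) = √(t + √2*√t)
(A(-8) - 62/26)² = (√(-8 + √2*√(-8)) - 62/26)² = (√(-8 + √2*(2*I*√2)) - 62*1/26)² = (√(-8 + 4*I) - 31/13)² = (-31/13 + √(-8 + 4*I))²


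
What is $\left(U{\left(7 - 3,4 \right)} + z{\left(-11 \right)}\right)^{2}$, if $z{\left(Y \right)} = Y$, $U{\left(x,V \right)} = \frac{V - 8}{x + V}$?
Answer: $\frac{529}{4} \approx 132.25$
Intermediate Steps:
$U{\left(x,V \right)} = \frac{-8 + V}{V + x}$
$\left(U{\left(7 - 3,4 \right)} + z{\left(-11 \right)}\right)^{2} = \left(\frac{-8 + 4}{4 + \left(7 - 3\right)} - 11\right)^{2} = \left(\frac{1}{4 + 4} \left(-4\right) - 11\right)^{2} = \left(\frac{1}{8} \left(-4\right) - 11\right)^{2} = \left(- \frac{1}{2} - 11\right)^{2} = \left(- \frac{23}{2}\right)^{2} = \frac{529}{4}$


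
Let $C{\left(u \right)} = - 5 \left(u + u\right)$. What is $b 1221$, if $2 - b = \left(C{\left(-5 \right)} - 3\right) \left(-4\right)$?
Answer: $231990$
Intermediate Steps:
$C{\left(u \right)} = - 10 u$ ($C{\left(u \right)} = - 5 \cdot 2 u = - 10 u$)
$b = 190$ ($b = 2 - \left(\left(-10\right) \left(-5\right) - 3\right) \left(-4\right) = 2 - \left(50 - 3\right) \left(-4\right) = 2 - 47 \left(-4\right) = 2 - -188 = 2 + 188 = 190$)
$b 1221 = 190 \cdot 1221 = 231990$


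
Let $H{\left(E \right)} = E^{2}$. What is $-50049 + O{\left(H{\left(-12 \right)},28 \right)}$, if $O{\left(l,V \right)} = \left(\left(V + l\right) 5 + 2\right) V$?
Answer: $-25913$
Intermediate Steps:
$O{\left(l,V \right)} = V \left(2 + 5 V + 5 l\right)$ ($O{\left(l,V \right)} = \left(\left(5 V + 5 l\right) + 2\right) V = \left(2 + 5 V + 5 l\right) V = V \left(2 + 5 V + 5 l\right)$)
$-50049 + O{\left(H{\left(-12 \right)},28 \right)} = -50049 + 28 \left(2 + 5 \cdot 28 + 5 \left(-12\right)^{2}\right) = -50049 + 28 \left(2 + 140 + 5 \cdot 144\right) = -50049 + 28 \left(2 + 140 + 720\right) = -50049 + 28 \cdot 862 = -50049 + 24136 = -25913$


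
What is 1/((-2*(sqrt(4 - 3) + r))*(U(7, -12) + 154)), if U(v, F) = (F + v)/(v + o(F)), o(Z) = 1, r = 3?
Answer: -1/1227 ≈ -0.00081500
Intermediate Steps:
U(v, F) = (F + v)/(1 + v) (U(v, F) = (F + v)/(v + 1) = (F + v)/(1 + v))
1/((-2*(sqrt(4 - 3) + r))*(U(7, -12) + 154)) = 1/((-2*(sqrt(4 - 3) + 3))*((-12 + 7)/(1 + 7) + 154)) = 1/((-2*(sqrt(1) + 3))*(-5/8 + 154)) = 1/((-2*(1 + 3))*((1/8)*(-5) + 154)) = 1/((-2*4)*(-5/8 + 154)) = 1/(-8*1227/8) = 1/(-1227) = -1/1227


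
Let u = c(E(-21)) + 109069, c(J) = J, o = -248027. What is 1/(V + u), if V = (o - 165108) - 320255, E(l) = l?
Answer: -1/624342 ≈ -1.6017e-6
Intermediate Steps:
V = -733390 (V = (-248027 - 165108) - 320255 = -413135 - 320255 = -733390)
u = 109048 (u = -21 + 109069 = 109048)
1/(V + u) = 1/(-733390 + 109048) = 1/(-624342) = -1/624342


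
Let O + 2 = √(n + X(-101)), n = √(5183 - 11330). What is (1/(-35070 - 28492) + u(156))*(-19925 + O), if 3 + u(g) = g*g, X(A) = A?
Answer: -30820177147415/63562 + 1546654145*√(-101 + 3*I*√683)/63562 ≈ -4.8479e+8 + 2.6029e+5*I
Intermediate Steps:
n = 3*I*√683 (n = √(-6147) = 3*I*√683 ≈ 78.403*I)
u(g) = -3 + g² (u(g) = -3 + g*g = -3 + g²)
O = -2 + √(-101 + 3*I*√683) (O = -2 + √(3*I*√683 - 101) = -2 + √(-101 + 3*I*√683) ≈ 1.6646 + 10.697*I)
(1/(-35070 - 28492) + u(156))*(-19925 + O) = (1/(-35070 - 28492) + (-3 + 156²))*(-19925 + (-2 + √(-101 + 3*I*√683))) = (1/(-63562) + (-3 + 24336))*(-19927 + √(-101 + 3*I*√683)) = (-1/63562 + 24333)*(-19927 + √(-101 + 3*I*√683)) = 1546654145*(-19927 + √(-101 + 3*I*√683))/63562 = -30820177147415/63562 + 1546654145*√(-101 + 3*I*√683)/63562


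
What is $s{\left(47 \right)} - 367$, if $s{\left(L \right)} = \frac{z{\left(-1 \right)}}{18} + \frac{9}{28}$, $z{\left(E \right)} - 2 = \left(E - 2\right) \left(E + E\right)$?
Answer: $- \frac{92291}{252} \approx -366.23$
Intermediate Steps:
$z{\left(E \right)} = 2 + 2 E \left(-2 + E\right)$ ($z{\left(E \right)} = 2 + \left(E - 2\right) \left(E + E\right) = 2 + \left(-2 + E\right) 2 E = 2 + 2 E \left(-2 + E\right)$)
$s{\left(L \right)} = \frac{193}{252}$ ($s{\left(L \right)} = \frac{2 - -4 + 2 \left(-1\right)^{2}}{18} + \frac{9}{28} = \left(2 + 4 + 2 \cdot 1\right) \frac{1}{18} + 9 \cdot \frac{1}{28} = \left(2 + 4 + 2\right) \frac{1}{18} + \frac{9}{28} = 8 \cdot \frac{1}{18} + \frac{9}{28} = \frac{4}{9} + \frac{9}{28} = \frac{193}{252}$)
$s{\left(47 \right)} - 367 = \frac{193}{252} - 367 = - \frac{92291}{252}$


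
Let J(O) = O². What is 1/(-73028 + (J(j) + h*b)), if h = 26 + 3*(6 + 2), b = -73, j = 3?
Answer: -1/76669 ≈ -1.3043e-5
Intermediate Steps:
h = 50 (h = 26 + 3*8 = 26 + 24 = 50)
1/(-73028 + (J(j) + h*b)) = 1/(-73028 + (3² + 50*(-73))) = 1/(-73028 + (9 - 3650)) = 1/(-73028 - 3641) = 1/(-76669) = -1/76669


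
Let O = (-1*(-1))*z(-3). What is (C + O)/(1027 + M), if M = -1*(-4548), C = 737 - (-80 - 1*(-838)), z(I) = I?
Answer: -24/5575 ≈ -0.0043049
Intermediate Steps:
O = -3 (O = -1*(-1)*(-3) = 1*(-3) = -3)
C = -21 (C = 737 - (-80 + 838) = 737 - 1*758 = 737 - 758 = -21)
M = 4548
(C + O)/(1027 + M) = (-21 - 3)/(1027 + 4548) = -24/5575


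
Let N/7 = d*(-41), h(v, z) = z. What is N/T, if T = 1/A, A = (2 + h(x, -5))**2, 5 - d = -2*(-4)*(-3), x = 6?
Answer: -74907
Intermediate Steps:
d = 29 (d = 5 - (-2*(-4))*(-3) = 5 - 8*(-3) = 5 - 1*(-24) = 5 + 24 = 29)
N = -8323 (N = 7*(29*(-41)) = 7*(-1189) = -8323)
A = 9 (A = (2 - 5)**2 = (-3)**2 = 9)
T = 1/9 ≈ 0.11111
N/T = -8323/1/9 = -8323*9 = -74907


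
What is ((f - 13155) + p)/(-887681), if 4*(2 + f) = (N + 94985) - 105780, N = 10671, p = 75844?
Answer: -62656/887681 ≈ -0.070584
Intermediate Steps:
f = -33 (f = -2 + ((10671 + 94985) - 105780)/4 = -2 + (105656 - 105780)/4 = -2 + (¼)*(-124) = -2 - 31 = -33)
((f - 13155) + p)/(-887681) = ((-33 - 13155) + 75844)/(-887681) = (-13188 + 75844)*(-1/887681) = 62656*(-1/887681) = -62656/887681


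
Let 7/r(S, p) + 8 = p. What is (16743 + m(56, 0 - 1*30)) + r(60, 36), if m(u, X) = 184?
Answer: 67709/4 ≈ 16927.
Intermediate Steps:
r(S, p) = 7/(-8 + p)
(16743 + m(56, 0 - 1*30)) + r(60, 36) = (16743 + 184) + 7/(-8 + 36) = 16927 + 7/28 = 16927 + 7*(1/28) = 16927 + ¼ = 67709/4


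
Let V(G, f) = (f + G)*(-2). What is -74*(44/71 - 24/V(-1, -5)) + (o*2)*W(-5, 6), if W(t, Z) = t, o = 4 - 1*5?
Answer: 7962/71 ≈ 112.14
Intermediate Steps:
o = -1 (o = 4 - 5 = -1)
V(G, f) = -2*G - 2*f (V(G, f) = (G + f)*(-2) = -2*G - 2*f)
-74*(44/71 - 24/V(-1, -5)) + (o*2)*W(-5, 6) = -74*(44/71 - 24/(-2*(-1) - 2*(-5))) - 1*2*(-5) = -74*(44*(1/71) - 24/(2 + 10)) - 2*(-5) = -74*(44/71 - 24/12) + 10 = -74*(44/71 - 24*1/12) + 10 = -74*(44/71 - 2) + 10 = -74*(-98/71) + 10 = 7252/71 + 10 = 7962/71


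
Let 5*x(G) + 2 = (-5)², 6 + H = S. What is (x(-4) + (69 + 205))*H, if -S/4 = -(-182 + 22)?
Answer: -899878/5 ≈ -1.7998e+5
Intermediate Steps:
S = -640 (S = -(-4)*(-182 + 22) = -(-4)*(-160) = -4*160 = -640)
H = -646 (H = -6 - 640 = -646)
x(G) = 23/5 (x(G) = -⅖ + (⅕)*(-5)² = -⅖ + (⅕)*25 = -⅖ + 5 = 23/5)
(x(-4) + (69 + 205))*H = (23/5 + (69 + 205))*(-646) = (23/5 + 274)*(-646) = (1393/5)*(-646) = -899878/5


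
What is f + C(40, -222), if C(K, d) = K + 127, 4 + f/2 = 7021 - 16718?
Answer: -19235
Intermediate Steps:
f = -19402 (f = -8 + 2*(7021 - 16718) = -8 + 2*(-9697) = -8 - 19394 = -19402)
C(K, d) = 127 + K
f + C(40, -222) = -19402 + (127 + 40) = -19402 + 167 = -19235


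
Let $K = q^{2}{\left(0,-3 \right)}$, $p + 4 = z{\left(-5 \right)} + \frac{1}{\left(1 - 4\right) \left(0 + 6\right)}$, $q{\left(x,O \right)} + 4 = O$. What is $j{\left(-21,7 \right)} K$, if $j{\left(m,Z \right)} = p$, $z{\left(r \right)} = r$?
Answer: $- \frac{7987}{18} \approx -443.72$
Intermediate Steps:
$q{\left(x,O \right)} = -4 + O$
$p = - \frac{163}{18}$ ($p = -4 - \left(5 - \frac{1}{\left(1 - 4\right) \left(0 + 6\right)}\right) = -4 - \left(5 - \frac{1}{\left(-3\right) 6}\right) = -4 - \left(5 - \frac{1}{-18}\right) = -4 - \frac{91}{18} = - \frac{163}{18} \approx -9.0556$)
$j{\left(m,Z \right)} = - \frac{163}{18}$
$K = 49$ ($K = \left(-4 - 3\right)^{2} = \left(-7\right)^{2} = 49$)
$j{\left(-21,7 \right)} K = \left(- \frac{163}{18}\right) 49 = - \frac{7987}{18}$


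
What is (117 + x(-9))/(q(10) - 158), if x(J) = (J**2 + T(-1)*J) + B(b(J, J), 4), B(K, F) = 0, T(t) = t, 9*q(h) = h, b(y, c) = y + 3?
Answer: -1863/1412 ≈ -1.3194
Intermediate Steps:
b(y, c) = 3 + y
q(h) = h/9
x(J) = J**2 - J (x(J) = (J**2 - J) + 0 = J**2 - J)
(117 + x(-9))/(q(10) - 158) = (117 - 9*(-1 - 9))/((1/9)*10 - 158) = (117 - 9*(-10))/(10/9 - 158) = (117 + 90)/(-1412/9) = 207*(-9/1412) = -1863/1412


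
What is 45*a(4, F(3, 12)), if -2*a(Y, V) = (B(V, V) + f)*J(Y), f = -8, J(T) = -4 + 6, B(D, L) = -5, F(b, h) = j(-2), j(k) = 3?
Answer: 585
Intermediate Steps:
F(b, h) = 3
J(T) = 2
a(Y, V) = 13 (a(Y, V) = -(-5 - 8)*2/2 = -(-13)*2/2 = -1/2*(-26) = 13)
45*a(4, F(3, 12)) = 45*13 = 585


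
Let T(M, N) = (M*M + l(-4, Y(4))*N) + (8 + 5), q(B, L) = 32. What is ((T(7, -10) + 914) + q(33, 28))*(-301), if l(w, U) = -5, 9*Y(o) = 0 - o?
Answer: -318458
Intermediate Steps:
Y(o) = -o/9 (Y(o) = (0 - o)/9 = (-o)/9 = -o/9)
T(M, N) = 13 + M² - 5*N (T(M, N) = (M*M - 5*N) + (8 + 5) = (M² - 5*N) + 13 = 13 + M² - 5*N)
((T(7, -10) + 914) + q(33, 28))*(-301) = (((13 + 7² - 5*(-10)) + 914) + 32)*(-301) = (((13 + 49 + 50) + 914) + 32)*(-301) = ((112 + 914) + 32)*(-301) = (1026 + 32)*(-301) = 1058*(-301) = -318458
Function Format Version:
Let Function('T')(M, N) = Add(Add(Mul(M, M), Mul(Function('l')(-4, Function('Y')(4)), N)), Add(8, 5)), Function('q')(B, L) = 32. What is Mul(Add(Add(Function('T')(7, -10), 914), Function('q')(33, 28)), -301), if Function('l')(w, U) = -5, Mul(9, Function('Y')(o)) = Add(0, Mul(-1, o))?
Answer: -318458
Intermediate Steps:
Function('Y')(o) = Mul(Rational(-1, 9), o) (Function('Y')(o) = Mul(Rational(1, 9), Add(0, Mul(-1, o))) = Mul(Rational(1, 9), Mul(-1, o)) = Mul(Rational(-1, 9), o))
Function('T')(M, N) = Add(13, Pow(M, 2), Mul(-5, N)) (Function('T')(M, N) = Add(Add(Mul(M, M), Mul(-5, N)), Add(8, 5)) = Add(Add(Pow(M, 2), Mul(-5, N)), 13) = Add(13, Pow(M, 2), Mul(-5, N)))
Mul(Add(Add(Function('T')(7, -10), 914), Function('q')(33, 28)), -301) = Mul(Add(Add(Add(13, Pow(7, 2), Mul(-5, -10)), 914), 32), -301) = Mul(Add(Add(Add(13, 49, 50), 914), 32), -301) = Mul(Add(Add(112, 914), 32), -301) = Mul(Add(1026, 32), -301) = Mul(1058, -301) = -318458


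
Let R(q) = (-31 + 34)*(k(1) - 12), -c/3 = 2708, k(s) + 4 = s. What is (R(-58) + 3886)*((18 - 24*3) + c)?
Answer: -31411698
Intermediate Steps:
k(s) = -4 + s
c = -8124 (c = -3*2708 = -8124)
R(q) = -45 (R(q) = (-31 + 34)*((-4 + 1) - 12) = 3*(-3 - 12) = 3*(-15) = -45)
(R(-58) + 3886)*((18 - 24*3) + c) = (-45 + 3886)*((18 - 24*3) - 8124) = 3841*((18 - 72) - 8124) = 3841*(-54 - 8124) = 3841*(-8178) = -31411698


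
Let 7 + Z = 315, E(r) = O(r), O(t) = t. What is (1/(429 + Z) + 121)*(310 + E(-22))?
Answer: 25683264/737 ≈ 34848.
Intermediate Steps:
E(r) = r
Z = 308 (Z = -7 + 315 = 308)
(1/(429 + Z) + 121)*(310 + E(-22)) = (1/(429 + 308) + 121)*(310 - 22) = (1/737 + 121)*288 = (89178/737)*288 = 25683264/737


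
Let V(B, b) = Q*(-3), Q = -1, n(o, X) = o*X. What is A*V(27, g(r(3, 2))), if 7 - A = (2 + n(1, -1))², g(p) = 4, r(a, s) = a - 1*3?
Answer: 18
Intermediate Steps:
r(a, s) = -3 + a (r(a, s) = a - 3 = -3 + a)
n(o, X) = X*o
V(B, b) = 3 (V(B, b) = -1*(-3) = 3)
A = 6 (A = 7 - (2 - 1*1)² = 7 - (2 - 1)² = 7 - 1*1² = 7 - 1*1 = 7 - 1 = 6)
A*V(27, g(r(3, 2))) = 6*3 = 18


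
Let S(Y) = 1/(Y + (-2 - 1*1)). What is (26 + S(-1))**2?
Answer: 10609/16 ≈ 663.06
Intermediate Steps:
S(Y) = 1/(-3 + Y) (S(Y) = 1/(Y + (-2 - 1)) = 1/(Y - 3) = 1/(-3 + Y))
(26 + S(-1))**2 = (26 + 1/(-3 - 1))**2 = (26 + 1/(-4))**2 = (26 - 1/4)**2 = (103/4)**2 = 10609/16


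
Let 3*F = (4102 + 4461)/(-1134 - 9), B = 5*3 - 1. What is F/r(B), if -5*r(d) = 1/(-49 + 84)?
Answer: 1498525/3429 ≈ 437.02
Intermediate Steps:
B = 14 (B = 15 - 1 = 14)
F = -8563/3429 (F = ((4102 + 4461)/(-1134 - 9))/3 = (8563/(-1143))/3 = (8563*(-1/1143))/3 = (⅓)*(-8563/1143) = -8563/3429 ≈ -2.4972)
r(d) = -1/175 (r(d) = -1/(5*(-49 + 84)) = -⅕/35 = -⅕*1/35 = -1/175)
F/r(B) = -8563/(3429*(-1/175)) = -8563/3429*(-175) = 1498525/3429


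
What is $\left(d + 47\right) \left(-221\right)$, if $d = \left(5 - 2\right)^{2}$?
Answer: $-12376$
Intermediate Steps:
$d = 9$ ($d = 3^{2} = 9$)
$\left(d + 47\right) \left(-221\right) = \left(9 + 47\right) \left(-221\right) = 56 \left(-221\right) = -12376$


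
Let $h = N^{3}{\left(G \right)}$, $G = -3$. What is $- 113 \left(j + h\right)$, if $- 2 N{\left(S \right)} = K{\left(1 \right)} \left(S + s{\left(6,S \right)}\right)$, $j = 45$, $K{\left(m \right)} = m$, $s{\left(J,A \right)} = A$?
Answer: $-8136$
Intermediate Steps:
$N{\left(S \right)} = - S$ ($N{\left(S \right)} = - \frac{1 \left(S + S\right)}{2} = - \frac{1 \cdot 2 S}{2} = - \frac{2 S}{2} = - S$)
$h = 27$ ($h = \left(\left(-1\right) \left(-3\right)\right)^{3} = 3^{3} = 27$)
$- 113 \left(j + h\right) = - 113 \left(45 + 27\right) = \left(-113\right) 72 = -8136$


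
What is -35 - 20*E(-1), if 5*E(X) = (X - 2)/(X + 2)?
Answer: -23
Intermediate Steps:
E(X) = (-2 + X)/(5*(2 + X)) (E(X) = ((X - 2)/(X + 2))/5 = ((-2 + X)/(2 + X))/5 = (-2 + X)/(5*(2 + X)))
-35 - 20*E(-1) = -35 - 4*(-2 - 1)/(2 - 1) = -35 - 4*(-3)/1 = -35 - 4*(-3) = -35 - 20*(-⅗) = -35 + 12 = -23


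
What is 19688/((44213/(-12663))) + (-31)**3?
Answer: -1566458627/44213 ≈ -35430.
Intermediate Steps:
19688/((44213/(-12663))) + (-31)**3 = 19688/((44213*(-1/12663))) - 29791 = 19688/(-44213/12663) - 29791 = 19688*(-12663/44213) - 29791 = -249309144/44213 - 29791 = -1566458627/44213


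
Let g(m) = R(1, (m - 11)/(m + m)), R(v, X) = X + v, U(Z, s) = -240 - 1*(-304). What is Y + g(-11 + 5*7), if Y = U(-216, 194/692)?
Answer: 3133/48 ≈ 65.271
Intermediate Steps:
U(Z, s) = 64 (U(Z, s) = -240 + 304 = 64)
g(m) = 1 + (-11 + m)/(2*m) (g(m) = (m - 11)/(m + m) + 1 = (-11 + m)/((2*m)) + 1 = (-11 + m)*(1/(2*m)) + 1 = (-11 + m)/(2*m) + 1 = 1 + (-11 + m)/(2*m))
Y = 64
Y + g(-11 + 5*7) = 64 + (-11 + 3*(-11 + 5*7))/(2*(-11 + 5*7)) = 64 + (-11 + 3*(-11 + 35))/(2*(-11 + 35)) = 64 + (½)*(-11 + 3*24)/24 = 64 + (½)*(1/24)*(-11 + 72) = 64 + (½)*(1/24)*61 = 64 + 61/48 = 3133/48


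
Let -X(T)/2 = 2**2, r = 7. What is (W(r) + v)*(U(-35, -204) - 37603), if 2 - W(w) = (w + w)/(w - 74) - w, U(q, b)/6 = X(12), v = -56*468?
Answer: 66089515669/67 ≈ 9.8641e+8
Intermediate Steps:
X(T) = -8 (X(T) = -2*2**2 = -2*4 = -8)
v = -26208
U(q, b) = -48 (U(q, b) = 6*(-8) = -48)
W(w) = 2 + w - 2*w/(-74 + w) (W(w) = 2 - ((w + w)/(w - 74) - w) = 2 - ((2*w)/(-74 + w) - w) = 2 - (2*w/(-74 + w) - w) = 2 - (-w + 2*w/(-74 + w)) = 2 + (w - 2*w/(-74 + w)) = 2 + w - 2*w/(-74 + w))
(W(r) + v)*(U(-35, -204) - 37603) = ((-148 + 7**2 - 74*7)/(-74 + 7) - 26208)*(-48 - 37603) = ((-148 + 49 - 518)/(-67) - 26208)*(-37651) = (-1/67*(-617) - 26208)*(-37651) = (617/67 - 26208)*(-37651) = -1755319/67*(-37651) = 66089515669/67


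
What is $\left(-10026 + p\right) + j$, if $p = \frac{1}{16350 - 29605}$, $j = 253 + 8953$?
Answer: $- \frac{10869101}{13255} \approx -820.0$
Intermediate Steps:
$j = 9206$
$p = - \frac{1}{13255}$ ($p = \frac{1}{-13255} = - \frac{1}{13255} \approx -7.5443 \cdot 10^{-5}$)
$\left(-10026 + p\right) + j = \left(-10026 - \frac{1}{13255}\right) + 9206 = - \frac{132894631}{13255} + 9206 = - \frac{10869101}{13255}$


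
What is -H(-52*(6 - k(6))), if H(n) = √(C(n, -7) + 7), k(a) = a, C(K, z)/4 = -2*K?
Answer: -√7 ≈ -2.6458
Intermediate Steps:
C(K, z) = -8*K (C(K, z) = 4*(-2*K) = -8*K)
H(n) = √(7 - 8*n) (H(n) = √(-8*n + 7) = √(7 - 8*n))
-H(-52*(6 - k(6))) = -√(7 - (-416)*(6 - 1*6)) = -√(7 - (-416)*(6 - 6)) = -√(7 - (-416)*0) = -√(7 - 8*0) = -√(7 + 0) = -√7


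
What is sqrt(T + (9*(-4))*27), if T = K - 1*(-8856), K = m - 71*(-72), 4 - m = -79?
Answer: sqrt(13079) ≈ 114.36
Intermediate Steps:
m = 83 (m = 4 - 1*(-79) = 4 + 79 = 83)
K = 5195 (K = 83 - 71*(-72) = 83 + 5112 = 5195)
T = 14051 (T = 5195 - 1*(-8856) = 5195 + 8856 = 14051)
sqrt(T + (9*(-4))*27) = sqrt(14051 + (9*(-4))*27) = sqrt(14051 - 36*27) = sqrt(14051 - 972) = sqrt(13079)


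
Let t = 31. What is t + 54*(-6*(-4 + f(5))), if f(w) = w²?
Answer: -6773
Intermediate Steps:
t + 54*(-6*(-4 + f(5))) = 31 + 54*(-6*(-4 + 5²)) = 31 + 54*(-6*(-4 + 25)) = 31 + 54*(-6*21) = 31 + 54*(-126) = 31 - 6804 = -6773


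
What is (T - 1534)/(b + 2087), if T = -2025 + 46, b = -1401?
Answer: -3513/686 ≈ -5.1210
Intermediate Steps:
T = -1979
(T - 1534)/(b + 2087) = (-1979 - 1534)/(-1401 + 2087) = -3513/686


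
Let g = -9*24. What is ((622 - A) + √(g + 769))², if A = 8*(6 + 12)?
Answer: (478 + √553)² ≈ 2.5152e+5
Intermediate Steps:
g = -216
A = 144 (A = 8*18 = 144)
((622 - A) + √(g + 769))² = ((622 - 1*144) + √(-216 + 769))² = ((622 - 144) + √553)² = (478 + √553)²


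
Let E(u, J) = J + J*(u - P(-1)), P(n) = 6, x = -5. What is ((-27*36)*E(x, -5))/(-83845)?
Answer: 9720/16769 ≈ 0.57964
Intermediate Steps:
E(u, J) = J + J*(-6 + u) (E(u, J) = J + J*(u - 1*6) = J + J*(u - 6) = J + J*(-6 + u))
((-27*36)*E(x, -5))/(-83845) = ((-27*36)*(-5*(-5 - 5)))/(-83845) = -(-4860)*(-10)*(-1/83845) = -972*50*(-1/83845) = -48600*(-1/83845) = 9720/16769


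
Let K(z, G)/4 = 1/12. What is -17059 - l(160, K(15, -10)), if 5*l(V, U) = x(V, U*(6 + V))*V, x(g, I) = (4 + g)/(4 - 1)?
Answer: -56425/3 ≈ -18808.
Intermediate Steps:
x(g, I) = 4/3 + g/3 (x(g, I) = (4 + g)/3 = (4 + g)*(⅓) = 4/3 + g/3)
K(z, G) = ⅓ (K(z, G) = 4/12 = 4*(1/12) = ⅓)
l(V, U) = V*(4/3 + V/3)/5 (l(V, U) = ((4/3 + V/3)*V)/5 = (V*(4/3 + V/3))/5 = V*(4/3 + V/3)/5)
-17059 - l(160, K(15, -10)) = -17059 - 160*(4 + 160)/15 = -17059 - 160*164/15 = -17059 - 1*5248/3 = -17059 - 5248/3 = -56425/3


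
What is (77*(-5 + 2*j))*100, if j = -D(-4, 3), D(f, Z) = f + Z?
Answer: -23100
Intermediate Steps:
D(f, Z) = Z + f
j = 1 (j = -(3 - 4) = -1*(-1) = 1)
(77*(-5 + 2*j))*100 = (77*(-5 + 2*1))*100 = (77*(-5 + 2))*100 = (77*(-3))*100 = -231*100 = -23100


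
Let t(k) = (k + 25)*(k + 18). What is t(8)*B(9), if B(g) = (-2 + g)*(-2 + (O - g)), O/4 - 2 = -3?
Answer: -90090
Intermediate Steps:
O = -4 (O = 8 + 4*(-3) = 8 - 12 = -4)
t(k) = (18 + k)*(25 + k) (t(k) = (25 + k)*(18 + k) = (18 + k)*(25 + k))
B(g) = (-6 - g)*(-2 + g) (B(g) = (-2 + g)*(-2 + (-4 - g)) = (-2 + g)*(-6 - g) = (-6 - g)*(-2 + g))
t(8)*B(9) = (450 + 8² + 43*8)*(12 - 1*9² - 4*9) = (450 + 64 + 344)*(12 - 1*81 - 36) = 858*(12 - 81 - 36) = 858*(-105) = -90090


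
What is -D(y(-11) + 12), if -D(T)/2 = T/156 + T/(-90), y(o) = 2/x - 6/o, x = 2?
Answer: -149/1170 ≈ -0.12735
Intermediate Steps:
y(o) = 1 - 6/o (y(o) = 2/2 - 6/o = 2*(½) - 6/o = 1 - 6/o)
D(T) = 11*T/1170 (D(T) = -2*(T/156 + T/(-90)) = -2*(T*(1/156) + T*(-1/90)) = -2*(T/156 - T/90) = -(-11)*T/1170 = 11*T/1170)
-D(y(-11) + 12) = -11*((-6 - 11)/(-11) + 12)/1170 = -11*(-1/11*(-17) + 12)/1170 = -11*(17/11 + 12)/1170 = -11*149/(1170*11) = -1*149/1170 = -149/1170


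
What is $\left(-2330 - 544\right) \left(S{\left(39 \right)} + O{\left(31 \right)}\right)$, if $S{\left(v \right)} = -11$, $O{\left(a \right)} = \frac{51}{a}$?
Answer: $\frac{833460}{31} \approx 26886.0$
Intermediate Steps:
$\left(-2330 - 544\right) \left(S{\left(39 \right)} + O{\left(31 \right)}\right) = \left(-2330 - 544\right) \left(-11 + \frac{51}{31}\right) = - 2874 \left(-11 + 51 \cdot \frac{1}{31}\right) = - 2874 \left(-11 + \frac{51}{31}\right) = \left(-2874\right) \left(- \frac{290}{31}\right) = \frac{833460}{31}$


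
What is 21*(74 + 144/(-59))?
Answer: 88662/59 ≈ 1502.7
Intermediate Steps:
21*(74 + 144/(-59)) = 21*(74 + 144*(-1/59)) = 21*(74 - 144/59) = 21*(4222/59) = 88662/59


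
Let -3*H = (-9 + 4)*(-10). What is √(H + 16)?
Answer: I*√6/3 ≈ 0.8165*I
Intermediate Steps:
H = -50/3 (H = -(-9 + 4)*(-10)/3 = -(-5)*(-10)/3 = -⅓*50 = -50/3 ≈ -16.667)
√(H + 16) = √(-50/3 + 16) = √(-⅔) = I*√6/3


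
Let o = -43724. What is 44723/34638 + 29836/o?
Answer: 230502271/378627978 ≈ 0.60878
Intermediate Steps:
44723/34638 + 29836/o = 44723/34638 + 29836/(-43724) = 44723*(1/34638) + 29836*(-1/43724) = 44723/34638 - 7459/10931 = 230502271/378627978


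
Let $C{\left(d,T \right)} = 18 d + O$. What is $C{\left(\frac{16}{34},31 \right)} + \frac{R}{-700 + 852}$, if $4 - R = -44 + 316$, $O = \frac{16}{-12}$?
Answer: $\frac{10415}{1938} \approx 5.3741$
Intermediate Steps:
$O = - \frac{4}{3}$ ($O = 16 \left(- \frac{1}{12}\right) = - \frac{4}{3} \approx -1.3333$)
$R = -268$ ($R = 4 - \left(-44 + 316\right) = 4 - 272 = -268$)
$C{\left(d,T \right)} = - \frac{4}{3} + 18 d$ ($C{\left(d,T \right)} = 18 d - \frac{4}{3} = - \frac{4}{3} + 18 d$)
$C{\left(\frac{16}{34},31 \right)} + \frac{R}{-700 + 852} = \left(- \frac{4}{3} + 18 \cdot \frac{16}{34}\right) - \frac{268}{-700 + 852} = \left(- \frac{4}{3} + 18 \cdot 16 \cdot \frac{1}{34}\right) - \frac{268}{152} = \left(- \frac{4}{3} + 18 \cdot \frac{8}{17}\right) - \frac{67}{38} = \left(- \frac{4}{3} + \frac{144}{17}\right) - \frac{67}{38} = \frac{364}{51} - \frac{67}{38} = \frac{10415}{1938}$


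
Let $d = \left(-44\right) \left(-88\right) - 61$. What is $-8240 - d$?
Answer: $-12051$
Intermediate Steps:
$d = 3811$ ($d = 3872 - 61 = 3811$)
$-8240 - d = -8240 - 3811 = -12051$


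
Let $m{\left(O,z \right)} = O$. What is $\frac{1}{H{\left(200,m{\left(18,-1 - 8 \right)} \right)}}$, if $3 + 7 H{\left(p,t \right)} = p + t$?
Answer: $\frac{7}{215} \approx 0.032558$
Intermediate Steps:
$H{\left(p,t \right)} = - \frac{3}{7} + \frac{p}{7} + \frac{t}{7}$ ($H{\left(p,t \right)} = - \frac{3}{7} + \frac{p + t}{7} = - \frac{3}{7} + \left(\frac{p}{7} + \frac{t}{7}\right) = - \frac{3}{7} + \frac{p}{7} + \frac{t}{7}$)
$\frac{1}{H{\left(200,m{\left(18,-1 - 8 \right)} \right)}} = \frac{1}{- \frac{3}{7} + \frac{1}{7} \cdot 200 + \frac{1}{7} \cdot 18} = \frac{1}{- \frac{3}{7} + \frac{200}{7} + \frac{18}{7}} = \frac{1}{\frac{215}{7}} = \frac{7}{215}$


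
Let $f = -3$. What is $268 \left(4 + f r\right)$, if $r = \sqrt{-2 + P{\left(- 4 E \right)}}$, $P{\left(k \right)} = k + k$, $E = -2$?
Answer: $1072 - 804 \sqrt{14} \approx -1936.3$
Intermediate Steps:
$P{\left(k \right)} = 2 k$
$r = \sqrt{14}$ ($r = \sqrt{-2 + 2 \left(\left(-4\right) \left(-2\right)\right)} = \sqrt{-2 + 2 \cdot 8} = \sqrt{-2 + 16} = \sqrt{14} \approx 3.7417$)
$268 \left(4 + f r\right) = 268 \left(4 - 3 \sqrt{14}\right) = 1072 - 804 \sqrt{14}$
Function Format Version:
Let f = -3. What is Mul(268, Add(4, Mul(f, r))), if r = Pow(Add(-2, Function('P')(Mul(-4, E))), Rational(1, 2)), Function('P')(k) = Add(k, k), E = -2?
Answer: Add(1072, Mul(-804, Pow(14, Rational(1, 2)))) ≈ -1936.3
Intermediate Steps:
Function('P')(k) = Mul(2, k)
r = Pow(14, Rational(1, 2)) (r = Pow(Add(-2, Mul(2, Mul(-4, -2))), Rational(1, 2)) = Pow(Add(-2, Mul(2, 8)), Rational(1, 2)) = Pow(Add(-2, 16), Rational(1, 2)) = Pow(14, Rational(1, 2)) ≈ 3.7417)
Mul(268, Add(4, Mul(f, r))) = Mul(268, Add(4, Mul(-3, Pow(14, Rational(1, 2))))) = Add(1072, Mul(-804, Pow(14, Rational(1, 2))))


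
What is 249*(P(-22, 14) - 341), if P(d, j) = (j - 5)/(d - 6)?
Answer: -2379693/28 ≈ -84989.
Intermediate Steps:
P(d, j) = (-5 + j)/(-6 + d)
249*(P(-22, 14) - 341) = 249*((-5 + 14)/(-6 - 22) - 341) = 249*(9/(-28) - 341) = 249*(-1/28*9 - 341) = 249*(-9/28 - 341) = 249*(-9557/28) = -2379693/28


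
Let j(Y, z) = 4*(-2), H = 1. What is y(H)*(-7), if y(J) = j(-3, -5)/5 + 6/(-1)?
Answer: 266/5 ≈ 53.200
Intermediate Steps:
j(Y, z) = -8
y(J) = -38/5 (y(J) = -8/5 + 6/(-1) = -8*⅕ + 6*(-1) = -8/5 - 6 = -38/5)
y(H)*(-7) = -38/5*(-7) = 266/5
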